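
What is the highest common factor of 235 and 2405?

5

235 = 5 · 47
2405 = 5 · 13 · 37
Common: 5 = 5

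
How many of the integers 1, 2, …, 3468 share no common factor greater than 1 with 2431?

2431 = 11·13·17. Inclusion–exclusion on these primes:
3468 − ⌊3468/11⌋ − ⌊3468/13⌋ − ⌊3468/17⌋ + ⌊3468/143⌋ + ⌊3468/187⌋ + ⌊3468/221⌋ − ⌊3468/2431⌋ = 2739

2739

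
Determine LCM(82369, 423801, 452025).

lcm(82369, 423801) = 82369·423801/gcd = 34908064569/49 = 712409481
lcm(712409481, 452025) = 712409481·452025/gcd = 322026895649025/18081 = 17810237025

17810237025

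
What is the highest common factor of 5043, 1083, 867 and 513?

3

gcd(5043, 1083): 5043 = 4·1083 + 711; 1083 = 1·711 + 372; 711 = 1·372 + 339; 372 = 1·339 + 33; 339 = 10·33 + 9; 33 = 3·9 + 6; 9 = 1·6 + 3; 6 = 2·3 + 0 → 3
gcd(3, 867): 867 = 289·3 + 0 → 3
gcd(3, 513): 513 = 171·3 + 0 → 3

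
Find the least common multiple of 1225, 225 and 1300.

573300

1225 = 5² · 7²; 225 = 3² · 5²; 1300 = 2² · 5² · 13
lcm takes max exponent of each prime: 2² · 3² · 5² · 7² · 13 = 573300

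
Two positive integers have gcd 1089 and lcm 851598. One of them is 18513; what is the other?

Using mn = gcd(m,n)·lcm(m,n) = 1089·851598 = 927390222, we get n = 927390222/18513 = 50094.

50094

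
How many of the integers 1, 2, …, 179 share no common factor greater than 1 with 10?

Prime factors of 10: 2, 5. Count integers ≤ 179 divisible by none of them.
By inclusion–exclusion: 179 − ⌊179/2⌋ − ⌊179/5⌋ + ⌊179/10⌋ = 72.

72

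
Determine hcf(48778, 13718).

48778 = 2 · 29³
13718 = 2 · 19³
Common: 2 = 2

2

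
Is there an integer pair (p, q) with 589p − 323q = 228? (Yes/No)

Yes

gcd(589, 323): 589 = 1·323 + 266; 323 = 1·266 + 57; 266 = 4·57 + 38; 57 = 1·38 + 19; 38 = 2·19 + 0 → 19
19 divides 228, so a solution exists.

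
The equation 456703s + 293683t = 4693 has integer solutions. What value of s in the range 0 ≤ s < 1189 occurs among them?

gcd(456703, 293683) = 247 (Euclid: 456703 = 1·293683 + 163020; 293683 = 1·163020 + 130663; 163020 = 1·130663 + 32357; 130663 = 4·32357 + 1235; 32357 = 26·1235 + 247; 1235 = 5·247 + 0), and 247 | 4693.
Extended Euclid: 456703·(236) + 293683·(-367) = 247. Scale by 19: s₀ = 4484.
General solution s = s₀ + 1189k; reducing mod 1189 gives s = 917 (and t = -1426).

917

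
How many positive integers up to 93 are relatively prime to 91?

74

Prime factors of 91: 7, 13. Count integers ≤ 93 divisible by none of them.
By inclusion–exclusion: 93 − ⌊93/7⌋ − ⌊93/13⌋ + ⌊93/91⌋ = 74.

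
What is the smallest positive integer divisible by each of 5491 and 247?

5491 = 17² · 19; 247 = 13 · 19
max exponents: 13 · 17² · 19 = 71383

71383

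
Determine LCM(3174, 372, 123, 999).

3174 = 2 · 3 · 23²; 372 = 2² · 3 · 31; 123 = 3 · 41; 999 = 3³ · 37
lcm takes max exponent of each prime: 2² · 3³ · 23² · 31 · 37 · 41 = 2686746564

2686746564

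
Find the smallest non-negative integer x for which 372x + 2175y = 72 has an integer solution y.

351

Reduce mod 2175: 372x ≡ 72 (mod 2175). With g = gcd(372, 2175) = 3 dividing 72, divide through: 124x ≡ 24 (mod 725).
Since gcd(124, 725) = 1, x ≡ 24·(124)⁻¹ ≡ 351 (mod 725). Smallest non-negative: 351.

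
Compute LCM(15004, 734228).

22761068

gcd first: 734228 = 48·15004 + 14036; 15004 = 1·14036 + 968; 14036 = 14·968 + 484; 968 = 2·484 + 0 → gcd = 484
lcm = 15004·734228/gcd = 11016356912/484 = 22761068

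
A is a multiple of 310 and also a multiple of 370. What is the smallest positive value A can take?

11470

gcd first: 370 = 1·310 + 60; 310 = 5·60 + 10; 60 = 6·10 + 0 → gcd = 10
lcm = 310·370/gcd = 114700/10 = 11470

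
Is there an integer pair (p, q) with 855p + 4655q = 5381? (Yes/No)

No

gcd(855, 4655): 4655 = 5·855 + 380; 855 = 2·380 + 95; 380 = 4·95 + 0 → 95
95 does not divide 5381, so a solution does not exist.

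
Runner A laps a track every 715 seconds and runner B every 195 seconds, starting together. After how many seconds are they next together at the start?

2145

715 = 5 · 11 · 13; 195 = 3 · 5 · 13
max exponents: 3 · 5 · 11 · 13 = 2145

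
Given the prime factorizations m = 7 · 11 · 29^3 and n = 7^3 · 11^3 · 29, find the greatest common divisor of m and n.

min exponent per shared prime: 7 · 11 · 29 = 2233

2233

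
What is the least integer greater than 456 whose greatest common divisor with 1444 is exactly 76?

532

Multiples of 76 above 456: 76·7, 76·8, … . Need the cofactor coprime to 1444/76 = 19.
Checking s = 7, 8, … the first with gcd(s, 19) = 1 is s = 7, giving 532.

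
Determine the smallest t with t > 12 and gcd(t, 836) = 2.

836 = 2·418. Any t with gcd(t, 836) = 2 is a multiple of 2, say 2s, with s coprime to 418.
Need s > 12/2, so s ≥ 7. First s ≥ 7 with gcd(s, 418) = 1 is s = 7. Thus t = 2·7 = 14.

14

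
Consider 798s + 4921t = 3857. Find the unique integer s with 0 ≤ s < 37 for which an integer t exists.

Euclid: 4921 = 6·798 + 133; 798 = 6·133 + 0 → gcd = 133; 3857 = 133·29.
Back-substitution yields 798·(-6) + 4921·(1) = 133, so one solution is s = -6·29 = -174, t = 1·29 = 29.
Solutions in s differ by 4921/133 = 37; the one in [0, 37) is -174 mod 37 = 11.

11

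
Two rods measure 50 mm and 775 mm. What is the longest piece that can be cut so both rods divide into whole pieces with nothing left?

50 = 2 · 5²
775 = 5² · 31
Common: 5² = 25

25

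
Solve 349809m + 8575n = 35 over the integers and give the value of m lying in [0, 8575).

840

gcd(349809, 8575) = 1 (Euclid: 349809 = 40·8575 + 6809; 8575 = 1·6809 + 1766; 6809 = 3·1766 + 1511; 1766 = 1·1511 + 255; 1511 = 5·255 + 236; 255 = 1·236 + 19; 236 = 12·19 + 8; 19 = 2·8 + 3; 8 = 2·3 + 2; 3 = 1·2 + 1; 2 = 2·1 + 0), and 1 | 35.
Extended Euclid: 349809·(-3161) + 8575·(128950) = 1. Scale by 35: m₀ = -110635.
General solution m = m₀ + 8575t; reducing mod 8575 gives m = 840 (and n = -34267).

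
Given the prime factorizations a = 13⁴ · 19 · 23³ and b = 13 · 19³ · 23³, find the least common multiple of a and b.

max exponent per prime: 13⁴ · 19³ · 23³ = 2383514071133

2383514071133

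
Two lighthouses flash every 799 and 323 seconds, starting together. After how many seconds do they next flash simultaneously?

15181

gcd first: 799 = 2·323 + 153; 323 = 2·153 + 17; 153 = 9·17 + 0 → gcd = 17
lcm = 799·323/gcd = 258077/17 = 15181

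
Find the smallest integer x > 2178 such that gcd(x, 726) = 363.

Multiples of 363 above 2178: 363·7, 363·8, … . Need the cofactor coprime to 726/363 = 2.
Checking s = 7, 8, … the first with gcd(s, 2) = 1 is s = 7, giving 2541.

2541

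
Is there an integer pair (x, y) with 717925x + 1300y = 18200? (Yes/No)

Yes

gcd(717925, 1300): 717925 = 552·1300 + 325; 1300 = 4·325 + 0 → 325
325 divides 18200, so a solution exists.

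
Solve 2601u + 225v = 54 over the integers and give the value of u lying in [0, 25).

4

gcd(2601, 225) = 9 (Euclid: 2601 = 11·225 + 126; 225 = 1·126 + 99; 126 = 1·99 + 27; 99 = 3·27 + 18; 27 = 1·18 + 9; 18 = 2·9 + 0), and 9 | 54.
Extended Euclid: 2601·(9) + 225·(-104) = 9. Scale by 6: u₀ = 54.
General solution u = u₀ + 25t; reducing mod 25 gives u = 4 (and v = -46).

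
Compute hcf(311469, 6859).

1

Euclid: 311469 = 45·6859 + 2814; 6859 = 2·2814 + 1231; 2814 = 2·1231 + 352; 1231 = 3·352 + 175; 352 = 2·175 + 2; 175 = 87·2 + 1; 2 = 2·1 + 0. Last nonzero remainder: 1.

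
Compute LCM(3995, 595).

3995 = 5 · 17 · 47; 595 = 5 · 7 · 17
max exponents: 5 · 7 · 17 · 47 = 27965

27965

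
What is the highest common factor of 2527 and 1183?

7

Euclid: 2527 = 2·1183 + 161; 1183 = 7·161 + 56; 161 = 2·56 + 49; 56 = 1·49 + 7; 49 = 7·7 + 0. Last nonzero remainder: 7.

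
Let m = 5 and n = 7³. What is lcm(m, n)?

1715

max exponent per prime: 5 · 7³ = 1715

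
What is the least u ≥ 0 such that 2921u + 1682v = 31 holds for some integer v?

877

Reduce mod 1682: 2921u ≡ 31 (mod 1682). With g = gcd(2921, 1682) = 1 dividing 31, divide through: 2921u ≡ 31 (mod 1682).
Since gcd(2921, 1682) = 1, u ≡ 31·(2921)⁻¹ ≡ 877 (mod 1682). Smallest non-negative: 877.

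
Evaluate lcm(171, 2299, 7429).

8090181

171 = 3² · 19; 2299 = 11² · 19; 7429 = 17 · 19 · 23
lcm takes max exponent of each prime: 3² · 11² · 17 · 19 · 23 = 8090181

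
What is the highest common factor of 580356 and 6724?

4

Euclid: 580356 = 86·6724 + 2092; 6724 = 3·2092 + 448; 2092 = 4·448 + 300; 448 = 1·300 + 148; 300 = 2·148 + 4; 148 = 37·4 + 0. Last nonzero remainder: 4.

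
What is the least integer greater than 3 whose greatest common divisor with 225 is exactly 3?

6

gcd(x, 225) = 3 forces 3 | x; write x = 3s. Then gcd(3s, 3·75) = 3·gcd(s, 75), so need gcd(s, 75) = 1.
3s > 3 gives s ≥ 2. The least s ≥ 2 coprime to 75 is 2, so x = 3·2 = 6.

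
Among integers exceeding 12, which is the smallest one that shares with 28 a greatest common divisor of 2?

18

28 = 2·14. Any m with gcd(m, 28) = 2 is a multiple of 2, say 2s, with s coprime to 14.
Need s > 12/2, so s ≥ 7. First s ≥ 7 with gcd(s, 14) = 1 is s = 9. Thus m = 2·9 = 18.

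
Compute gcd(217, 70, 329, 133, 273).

7

gcd(217, 70): 217 = 3·70 + 7; 70 = 10·7 + 0 → 7
gcd(7, 329): 329 = 47·7 + 0 → 7
gcd(7, 133): 133 = 19·7 + 0 → 7
gcd(7, 273): 273 = 39·7 + 0 → 7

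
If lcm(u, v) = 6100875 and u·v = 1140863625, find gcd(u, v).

gcd·lcm = product, so gcd = 1140863625/6100875 = 187.

187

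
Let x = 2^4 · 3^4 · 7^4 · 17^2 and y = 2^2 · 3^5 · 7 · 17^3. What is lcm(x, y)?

45863287344

max exponent per prime: 2^4 · 3^5 · 7^4 · 17^3 = 45863287344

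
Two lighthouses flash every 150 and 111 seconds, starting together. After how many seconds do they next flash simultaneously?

5550

150 = 2 · 3 · 5²; 111 = 3 · 37
max exponents: 2 · 3 · 5² · 37 = 5550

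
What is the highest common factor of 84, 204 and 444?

12

gcd(84, 204): 204 = 2·84 + 36; 84 = 2·36 + 12; 36 = 3·12 + 0 → 12
gcd(12, 444): 444 = 37·12 + 0 → 12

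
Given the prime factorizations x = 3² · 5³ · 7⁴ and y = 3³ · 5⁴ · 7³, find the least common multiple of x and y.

max exponent per prime: 3³ · 5⁴ · 7⁴ = 40516875

40516875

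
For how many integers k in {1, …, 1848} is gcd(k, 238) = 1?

746

238 = 2·7·17. Inclusion–exclusion on these primes:
1848 − ⌊1848/2⌋ − ⌊1848/7⌋ − ⌊1848/17⌋ + ⌊1848/14⌋ + ⌊1848/34⌋ + ⌊1848/119⌋ − ⌊1848/238⌋ = 746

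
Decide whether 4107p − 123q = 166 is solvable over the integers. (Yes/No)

gcd(4107, 123): 4107 = 33·123 + 48; 123 = 2·48 + 27; 48 = 1·27 + 21; 27 = 1·21 + 6; 21 = 3·6 + 3; 6 = 2·3 + 0 → 3
3 does not divide 166, so a solution does not exist.

No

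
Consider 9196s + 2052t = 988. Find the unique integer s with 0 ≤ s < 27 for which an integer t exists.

1

Reduce mod 2052: 9196s ≡ 988 (mod 2052). With g = gcd(9196, 2052) = 76 dividing 988, divide through: 121s ≡ 13 (mod 27).
Since gcd(121, 27) = 1, s ≡ 13·(121)⁻¹ ≡ 1 (mod 27). Smallest non-negative: 1.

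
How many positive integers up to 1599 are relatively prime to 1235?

1118

Prime factors of 1235: 5, 13, 19. Count integers ≤ 1599 divisible by none of them.
By inclusion–exclusion: 1599 − ⌊1599/5⌋ − ⌊1599/13⌋ − ⌊1599/19⌋ + ⌊1599/65⌋ + ⌊1599/95⌋ + ⌊1599/247⌋ − ⌊1599/1235⌋ = 1118.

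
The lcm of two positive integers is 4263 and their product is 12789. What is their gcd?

gcd·lcm = product, so gcd = 12789/4263 = 3.

3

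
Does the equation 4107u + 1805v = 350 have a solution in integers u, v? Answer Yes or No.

Yes

gcd(4107, 1805): 4107 = 2·1805 + 497; 1805 = 3·497 + 314; 497 = 1·314 + 183; 314 = 1·183 + 131; 183 = 1·131 + 52; 131 = 2·52 + 27; 52 = 1·27 + 25; 27 = 1·25 + 2; 25 = 12·2 + 1; 2 = 2·1 + 0 → 1
1 divides 350, so a solution exists.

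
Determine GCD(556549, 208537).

7

Euclid: 556549 = 2·208537 + 139475; 208537 = 1·139475 + 69062; 139475 = 2·69062 + 1351; 69062 = 51·1351 + 161; 1351 = 8·161 + 63; 161 = 2·63 + 35; 63 = 1·35 + 28; 35 = 1·28 + 7; 28 = 4·7 + 0. Last nonzero remainder: 7.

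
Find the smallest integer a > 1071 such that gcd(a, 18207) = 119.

gcd(a, 18207) = 119 forces 119 | a; write a = 119s. Then gcd(119s, 119·153) = 119·gcd(s, 153), so need gcd(s, 153) = 1.
119s > 1071 gives s ≥ 10. The least s ≥ 10 coprime to 153 is 10, so a = 119·10 = 1190.

1190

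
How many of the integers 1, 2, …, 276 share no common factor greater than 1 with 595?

595 = 5·7·17. Inclusion–exclusion on these primes:
276 − ⌊276/5⌋ − ⌊276/7⌋ − ⌊276/17⌋ + ⌊276/35⌋ + ⌊276/85⌋ + ⌊276/119⌋ − ⌊276/595⌋ = 178

178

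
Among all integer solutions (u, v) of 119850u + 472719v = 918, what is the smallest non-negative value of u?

Reduce mod 472719: 119850u ≡ 918 (mod 472719). With g = gcd(119850, 472719) = 51 dividing 918, divide through: 2350u ≡ 18 (mod 9269).
Since gcd(2350, 9269) = 1, u ≡ 18·(2350)⁻¹ ≡ 2477 (mod 9269). Smallest non-negative: 2477.

2477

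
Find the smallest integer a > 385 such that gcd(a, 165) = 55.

440

165 = 55·3. Any a with gcd(a, 165) = 55 is a multiple of 55, say 55s, with s coprime to 3.
Need s > 385/55, so s ≥ 8. First s ≥ 8 with gcd(s, 3) = 1 is s = 8. Thus a = 55·8 = 440.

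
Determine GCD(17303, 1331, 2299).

gcd(17303, 1331): 17303 = 13·1331 + 0 → 1331
gcd(1331, 2299): 2299 = 1·1331 + 968; 1331 = 1·968 + 363; 968 = 2·363 + 242; 363 = 1·242 + 121; 242 = 2·121 + 0 → 121

121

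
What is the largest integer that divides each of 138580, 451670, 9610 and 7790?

gcd(138580, 451670): 451670 = 3·138580 + 35930; 138580 = 3·35930 + 30790; 35930 = 1·30790 + 5140; 30790 = 5·5140 + 5090; 5140 = 1·5090 + 50; 5090 = 101·50 + 40; 50 = 1·40 + 10; 40 = 4·10 + 0 → 10
gcd(10, 9610): 9610 = 961·10 + 0 → 10
gcd(10, 7790): 7790 = 779·10 + 0 → 10

10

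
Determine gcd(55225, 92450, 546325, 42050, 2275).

gcd(55225, 92450): 92450 = 1·55225 + 37225; 55225 = 1·37225 + 18000; 37225 = 2·18000 + 1225; 18000 = 14·1225 + 850; 1225 = 1·850 + 375; 850 = 2·375 + 100; 375 = 3·100 + 75; 100 = 1·75 + 25; 75 = 3·25 + 0 → 25
gcd(25, 546325): 546325 = 21853·25 + 0 → 25
gcd(25, 42050): 42050 = 1682·25 + 0 → 25
gcd(25, 2275): 2275 = 91·25 + 0 → 25

25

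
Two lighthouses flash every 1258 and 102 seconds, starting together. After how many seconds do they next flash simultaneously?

3774

1258 = 2 · 17 · 37; 102 = 2 · 3 · 17
max exponents: 2 · 3 · 17 · 37 = 3774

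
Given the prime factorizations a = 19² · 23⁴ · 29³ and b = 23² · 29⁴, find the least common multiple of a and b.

max exponent per prime: 19² · 23⁴ · 29⁴ = 71451366257881

71451366257881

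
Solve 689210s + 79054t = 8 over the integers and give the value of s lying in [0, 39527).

gcd(689210, 79054) = 2 (Euclid: 689210 = 8·79054 + 56778; 79054 = 1·56778 + 22276; 56778 = 2·22276 + 12226; 22276 = 1·12226 + 10050; 12226 = 1·10050 + 2176; 10050 = 4·2176 + 1346; 2176 = 1·1346 + 830; 1346 = 1·830 + 516; 830 = 1·516 + 314; 516 = 1·314 + 202; 314 = 1·202 + 112; 202 = 1·112 + 90; 112 = 1·90 + 22; 90 = 4·22 + 2; 22 = 11·2 + 0), and 2 | 8.
Extended Euclid: 689210·(-3524) + 79054·(30723) = 2. Scale by 4: s₀ = -14096.
General solution s = s₀ + 39527k; reducing mod 39527 gives s = 25431 (and t = -221713).

25431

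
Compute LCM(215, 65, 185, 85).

1758055

215 = 5 · 43; 65 = 5 · 13; 185 = 5 · 37; 85 = 5 · 17
lcm takes max exponent of each prime: 5 · 13 · 17 · 37 · 43 = 1758055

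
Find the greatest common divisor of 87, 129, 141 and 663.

gcd(87, 129): 129 = 1·87 + 42; 87 = 2·42 + 3; 42 = 14·3 + 0 → 3
gcd(3, 141): 141 = 47·3 + 0 → 3
gcd(3, 663): 663 = 221·3 + 0 → 3

3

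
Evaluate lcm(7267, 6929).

7267 = 13² · 43; 6929 = 13² · 41
max exponents: 13² · 41 · 43 = 297947

297947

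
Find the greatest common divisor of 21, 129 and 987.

3

21 = 3 · 7; 129 = 3 · 43; 987 = 3 · 7 · 47
gcd takes min exponent of each prime: 3 = 3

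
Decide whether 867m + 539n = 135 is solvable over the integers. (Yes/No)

gcd(867, 539): 867 = 1·539 + 328; 539 = 1·328 + 211; 328 = 1·211 + 117; 211 = 1·117 + 94; 117 = 1·94 + 23; 94 = 4·23 + 2; 23 = 11·2 + 1; 2 = 2·1 + 0 → 1
1 divides 135, so a solution exists.

Yes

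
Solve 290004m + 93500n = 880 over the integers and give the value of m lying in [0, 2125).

1220

Euclid: 290004 = 3·93500 + 9504; 93500 = 9·9504 + 7964; 9504 = 1·7964 + 1540; 7964 = 5·1540 + 264; 1540 = 5·264 + 220; 264 = 1·220 + 44; 220 = 5·44 + 0 → gcd = 44; 880 = 44·20.
Back-substitution yields 290004·(-364) + 93500·(1129) = 44, so one solution is m = -364·20 = -7280, n = 1129·20 = 22580.
Solutions in m differ by 93500/44 = 2125; the one in [0, 2125) is -7280 mod 2125 = 1220.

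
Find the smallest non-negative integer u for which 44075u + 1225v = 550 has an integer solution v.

27

Euclid: 44075 = 35·1225 + 1200; 1225 = 1·1200 + 25; 1200 = 48·25 + 0 → gcd = 25; 550 = 25·22.
Back-substitution yields 44075·(-1) + 1225·(36) = 25, so one solution is u = -1·22 = -22, v = 36·22 = 792.
Solutions in u differ by 1225/25 = 49; the one in [0, 49) is -22 mod 49 = 27.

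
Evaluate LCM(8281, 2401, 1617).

lcm(8281, 2401) = 8281·2401/gcd = 19882681/49 = 405769
lcm(405769, 1617) = 405769·1617/gcd = 656128473/49 = 13390377

13390377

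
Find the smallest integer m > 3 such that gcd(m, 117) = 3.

gcd(m, 117) = 3 forces 3 | m; write m = 3s. Then gcd(3s, 3·39) = 3·gcd(s, 39), so need gcd(s, 39) = 1.
3s > 3 gives s ≥ 2. The least s ≥ 2 coprime to 39 is 2, so m = 3·2 = 6.

6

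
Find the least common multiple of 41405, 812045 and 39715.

41405 = 5 · 7² · 13²; 812045 = 5 · 13² · 31²; 39715 = 5 · 13² · 47
lcm takes max exponent of each prime: 5 · 7² · 13² · 31² · 47 = 1870139635

1870139635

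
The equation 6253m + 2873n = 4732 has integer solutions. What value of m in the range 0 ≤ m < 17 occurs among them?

15

gcd(6253, 2873) = 169 (Euclid: 6253 = 2·2873 + 507; 2873 = 5·507 + 338; 507 = 1·338 + 169; 338 = 2·169 + 0), and 169 | 4732.
Extended Euclid: 6253·(6) + 2873·(-13) = 169. Scale by 28: m₀ = 168.
General solution m = m₀ + 17t; reducing mod 17 gives m = 15 (and n = -31).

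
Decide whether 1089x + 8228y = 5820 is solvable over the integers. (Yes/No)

By Bézout, 1089x + 8228y = 5820 has integer solutions iff gcd(1089, 8228) | 5820.
Euclid: 8228 = 7·1089 + 605; 1089 = 1·605 + 484; 605 = 1·484 + 121; 484 = 4·121 + 0. gcd = 121; 5820 mod 121 = 12. No.

No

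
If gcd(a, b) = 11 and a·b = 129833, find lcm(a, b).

11803

For any two positive integers, gcd × lcm equals their product. Hence lcm = 129833 / 11 = 11803.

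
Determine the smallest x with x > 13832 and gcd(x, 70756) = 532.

14364

gcd(x, 70756) = 532 forces 532 | x; write x = 532s. Then gcd(532s, 532·133) = 532·gcd(s, 133), so need gcd(s, 133) = 1.
532s > 13832 gives s ≥ 27. The least s ≥ 27 coprime to 133 is 27, so x = 532·27 = 14364.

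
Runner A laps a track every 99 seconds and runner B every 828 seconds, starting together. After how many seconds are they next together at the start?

9108

99 = 3² · 11; 828 = 2² · 3² · 23
max exponents: 2² · 3² · 11 · 23 = 9108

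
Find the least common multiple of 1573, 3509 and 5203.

1961531

1573 = 11² · 13; 3509 = 11² · 29; 5203 = 11² · 43
lcm takes max exponent of each prime: 11² · 13 · 29 · 43 = 1961531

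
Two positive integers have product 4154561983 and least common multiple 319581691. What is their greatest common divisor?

13

gcd·lcm = product, so gcd = 4154561983/319581691 = 13.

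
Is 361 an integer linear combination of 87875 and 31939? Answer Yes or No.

Yes

By Bézout, 87875p + 31939q = 361 has integer solutions iff gcd(87875, 31939) | 361.
Euclid: 87875 = 2·31939 + 23997; 31939 = 1·23997 + 7942; 23997 = 3·7942 + 171; 7942 = 46·171 + 76; 171 = 2·76 + 19; 76 = 4·19 + 0. gcd = 19; 361 mod 19 = 0. Yes.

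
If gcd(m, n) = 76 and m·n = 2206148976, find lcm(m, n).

29028276

gcd·lcm = product, so lcm = 2206148976/76 = 29028276.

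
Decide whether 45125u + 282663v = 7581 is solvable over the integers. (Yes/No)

Yes

By Bézout, 45125u + 282663v = 7581 has integer solutions iff gcd(45125, 282663) | 7581.
Euclid: 282663 = 6·45125 + 11913; 45125 = 3·11913 + 9386; 11913 = 1·9386 + 2527; 9386 = 3·2527 + 1805; 2527 = 1·1805 + 722; 1805 = 2·722 + 361; 722 = 2·361 + 0. gcd = 361; 7581 mod 361 = 0. Yes.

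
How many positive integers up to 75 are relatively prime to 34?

36

Prime factors of 34: 2, 17. Count integers ≤ 75 divisible by none of them.
By inclusion–exclusion: 75 − ⌊75/2⌋ − ⌊75/17⌋ + ⌊75/34⌋ = 36.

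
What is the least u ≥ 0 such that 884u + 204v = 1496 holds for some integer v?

1

Euclid: 884 = 4·204 + 68; 204 = 3·68 + 0 → gcd = 68; 1496 = 68·22.
Back-substitution yields 884·(1) + 204·(-4) = 68, so one solution is u = 1·22 = 22, v = -4·22 = -88.
Solutions in u differ by 204/68 = 3; the one in [0, 3) is 22 mod 3 = 1.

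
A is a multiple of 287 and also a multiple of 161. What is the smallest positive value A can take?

gcd first: 287 = 1·161 + 126; 161 = 1·126 + 35; 126 = 3·35 + 21; 35 = 1·21 + 14; 21 = 1·14 + 7; 14 = 2·7 + 0 → gcd = 7
lcm = 287·161/gcd = 46207/7 = 6601

6601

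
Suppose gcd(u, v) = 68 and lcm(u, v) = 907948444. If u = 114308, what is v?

u·v = gcd·lcm = 68·907948444 = 61740494192, so v = 61740494192/114308 = 540124.

540124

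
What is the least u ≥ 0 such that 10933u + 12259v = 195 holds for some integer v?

194

Euclid: 12259 = 1·10933 + 1326; 10933 = 8·1326 + 325; 1326 = 4·325 + 26; 325 = 12·26 + 13; 26 = 2·13 + 0 → gcd = 13; 195 = 13·15.
Back-substitution yields 10933·(453) + 12259·(-404) = 13, so one solution is u = 453·15 = 6795, v = -404·15 = -6060.
Solutions in u differ by 12259/13 = 943; the one in [0, 943) is 6795 mod 943 = 194.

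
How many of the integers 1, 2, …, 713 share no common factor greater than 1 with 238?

288

Prime factors of 238: 2, 7, 17. Count integers ≤ 713 divisible by none of them.
By inclusion–exclusion: 713 − ⌊713/2⌋ − ⌊713/7⌋ − ⌊713/17⌋ + ⌊713/14⌋ + ⌊713/34⌋ + ⌊713/119⌋ − ⌊713/238⌋ = 288.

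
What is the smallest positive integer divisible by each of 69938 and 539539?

gcd first: 539539 = 7·69938 + 49973; 69938 = 1·49973 + 19965; 49973 = 2·19965 + 10043; 19965 = 1·10043 + 9922; 10043 = 1·9922 + 121; 9922 = 82·121 + 0 → gcd = 121
lcm = 69938·539539/gcd = 37734278582/121 = 311853542

311853542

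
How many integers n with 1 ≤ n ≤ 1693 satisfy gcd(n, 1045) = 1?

1045 = 5·11·19. Inclusion–exclusion on these primes:
1693 − ⌊1693/5⌋ − ⌊1693/11⌋ − ⌊1693/19⌋ + ⌊1693/55⌋ + ⌊1693/95⌋ + ⌊1693/209⌋ − ⌊1693/1045⌋ = 1167

1167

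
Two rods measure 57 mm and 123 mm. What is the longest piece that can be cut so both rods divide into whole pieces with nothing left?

3

57 = 3 · 19
123 = 3 · 41
Common: 3 = 3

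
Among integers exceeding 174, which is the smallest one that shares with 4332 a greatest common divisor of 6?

Multiples of 6 above 174: 6·30, 6·31, … . Need the cofactor coprime to 4332/6 = 722.
Checking s = 30, 31, … the first with gcd(s, 722) = 1 is s = 31, giving 186.

186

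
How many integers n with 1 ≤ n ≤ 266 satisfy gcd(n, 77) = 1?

77 = 7·11. Inclusion–exclusion on these primes:
266 − ⌊266/7⌋ − ⌊266/11⌋ + ⌊266/77⌋ = 207

207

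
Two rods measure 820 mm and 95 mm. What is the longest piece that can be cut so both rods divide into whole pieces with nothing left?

5

820 = 2² · 5 · 41
95 = 5 · 19
Common: 5 = 5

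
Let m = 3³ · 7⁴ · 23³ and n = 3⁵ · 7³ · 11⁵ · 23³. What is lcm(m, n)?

max exponent per prime: 3⁵ · 7⁴ · 11⁵ · 23³ = 1143260944241031

1143260944241031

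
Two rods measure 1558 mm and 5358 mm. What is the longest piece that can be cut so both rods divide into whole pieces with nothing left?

1558 = 2 · 19 · 41
5358 = 2 · 3 · 19 · 47
Common: 2 · 19 = 38

38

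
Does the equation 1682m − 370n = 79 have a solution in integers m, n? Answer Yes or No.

gcd(1682, 370): 1682 = 4·370 + 202; 370 = 1·202 + 168; 202 = 1·168 + 34; 168 = 4·34 + 32; 34 = 1·32 + 2; 32 = 16·2 + 0 → 2
2 does not divide 79, so a solution does not exist.

No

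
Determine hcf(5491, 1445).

289

5491 = 17² · 19
1445 = 5 · 17²
Common: 17² = 289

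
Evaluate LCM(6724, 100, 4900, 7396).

15230028100

6724 = 2² · 41²; 100 = 2² · 5²; 4900 = 2² · 5² · 7²; 7396 = 2² · 43²
lcm takes max exponent of each prime: 2² · 5² · 7² · 41² · 43² = 15230028100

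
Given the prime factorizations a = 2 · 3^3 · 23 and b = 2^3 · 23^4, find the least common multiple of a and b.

60445656

max exponent per prime: 2^3 · 3^3 · 23^4 = 60445656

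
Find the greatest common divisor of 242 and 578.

2

242 = 2 · 11²
578 = 2 · 17²
Common: 2 = 2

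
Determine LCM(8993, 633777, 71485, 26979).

lcm(8993, 633777) = 8993·633777/gcd = 5699556561/17 = 335268033
lcm(335268033, 71485) = 335268033·71485/gcd = 23966635339005/17 = 1409802078765
lcm(1409802078765, 26979) = 1409802078765·26979/gcd = 38035050283000935/26979 = 1409802078765

1409802078765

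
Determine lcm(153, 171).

gcd first: 171 = 1·153 + 18; 153 = 8·18 + 9; 18 = 2·9 + 0 → gcd = 9
lcm = 153·171/gcd = 26163/9 = 2907

2907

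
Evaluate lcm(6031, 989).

6031 = 37 · 163; 989 = 23 · 43
max exponents: 23 · 37 · 43 · 163 = 5964659

5964659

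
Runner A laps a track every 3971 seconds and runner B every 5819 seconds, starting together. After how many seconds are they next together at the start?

2100659

3971 = 11 · 19²; 5819 = 11 · 23²
max exponents: 11 · 19² · 23² = 2100659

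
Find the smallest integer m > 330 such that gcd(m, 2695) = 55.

Multiples of 55 above 330: 55·7, 55·8, … . Need the cofactor coprime to 2695/55 = 49.
Checking s = 7, 8, … the first with gcd(s, 49) = 1 is s = 8, giving 440.

440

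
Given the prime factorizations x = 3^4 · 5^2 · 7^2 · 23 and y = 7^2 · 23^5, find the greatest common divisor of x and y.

1127

min exponent per shared prime: 7^2 · 23 = 1127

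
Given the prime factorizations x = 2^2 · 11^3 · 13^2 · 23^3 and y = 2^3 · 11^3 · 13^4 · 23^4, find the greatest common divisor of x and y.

10947331252

min exponent per shared prime: 2^2 · 11^3 · 13^2 · 23^3 = 10947331252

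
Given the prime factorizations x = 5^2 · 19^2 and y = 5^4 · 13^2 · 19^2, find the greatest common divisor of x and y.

min exponent per shared prime: 5^2 · 19^2 = 9025

9025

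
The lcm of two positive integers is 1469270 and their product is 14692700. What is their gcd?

gcd·lcm = product, so gcd = 14692700/1469270 = 10.

10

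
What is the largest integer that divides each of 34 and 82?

Euclid: 82 = 2·34 + 14; 34 = 2·14 + 6; 14 = 2·6 + 2; 6 = 3·2 + 0. Last nonzero remainder: 2.

2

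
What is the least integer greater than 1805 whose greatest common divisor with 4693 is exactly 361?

2166

4693 = 361·13. Any t with gcd(t, 4693) = 361 is a multiple of 361, say 361s, with s coprime to 13.
Need s > 1805/361, so s ≥ 6. First s ≥ 6 with gcd(s, 13) = 1 is s = 6. Thus t = 361·6 = 2166.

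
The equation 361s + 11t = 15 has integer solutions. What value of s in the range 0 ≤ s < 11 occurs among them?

Reduce mod 11: 361s ≡ 15 (mod 11). With g = gcd(361, 11) = 1 dividing 15, divide through: 361s ≡ 15 (mod 11).
Since gcd(361, 11) = 1, s ≡ 15·(361)⁻¹ ≡ 9 (mod 11). Smallest non-negative: 9.

9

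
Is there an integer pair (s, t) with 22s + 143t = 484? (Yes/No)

gcd(22, 143): 143 = 6·22 + 11; 22 = 2·11 + 0 → 11
11 divides 484, so a solution exists.

Yes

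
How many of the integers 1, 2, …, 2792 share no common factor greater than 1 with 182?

Prime factors of 182: 2, 7, 13. Count integers ≤ 2792 divisible by none of them.
By inclusion–exclusion: 2792 − ⌊2792/2⌋ − ⌊2792/7⌋ − ⌊2792/13⌋ + ⌊2792/14⌋ + ⌊2792/26⌋ + ⌊2792/91⌋ − ⌊2792/182⌋ = 1105.

1105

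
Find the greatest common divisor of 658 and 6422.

Euclid: 6422 = 9·658 + 500; 658 = 1·500 + 158; 500 = 3·158 + 26; 158 = 6·26 + 2; 26 = 13·2 + 0. Last nonzero remainder: 2.

2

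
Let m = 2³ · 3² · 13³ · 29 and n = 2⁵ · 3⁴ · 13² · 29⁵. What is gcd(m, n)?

min exponent per shared prime: 2³ · 3² · 13² · 29 = 352872

352872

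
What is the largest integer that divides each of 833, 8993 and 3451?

gcd(833, 8993): 8993 = 10·833 + 663; 833 = 1·663 + 170; 663 = 3·170 + 153; 170 = 1·153 + 17; 153 = 9·17 + 0 → 17
gcd(17, 3451): 3451 = 203·17 + 0 → 17

17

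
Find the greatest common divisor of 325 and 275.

325 = 5² · 13
275 = 5² · 11
Common: 5² = 25

25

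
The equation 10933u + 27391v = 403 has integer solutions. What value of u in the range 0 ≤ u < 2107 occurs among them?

451

Reduce mod 27391: 10933u ≡ 403 (mod 27391). With g = gcd(10933, 27391) = 13 dividing 403, divide through: 841u ≡ 31 (mod 2107).
Since gcd(841, 2107) = 1, u ≡ 31·(841)⁻¹ ≡ 451 (mod 2107). Smallest non-negative: 451.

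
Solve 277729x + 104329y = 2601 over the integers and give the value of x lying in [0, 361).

139

gcd(277729, 104329) = 289 (Euclid: 277729 = 2·104329 + 69071; 104329 = 1·69071 + 35258; 69071 = 1·35258 + 33813; 35258 = 1·33813 + 1445; 33813 = 23·1445 + 578; 1445 = 2·578 + 289; 578 = 2·289 + 0), and 289 | 2601.
Extended Euclid: 277729·(-145) + 104329·(386) = 289. Scale by 9: x₀ = -1305.
General solution x = x₀ + 361t; reducing mod 361 gives x = 139 (and y = -370).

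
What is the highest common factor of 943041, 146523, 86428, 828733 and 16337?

943041 = 3 · 11 · 17 · 41²; 146523 = 3 · 13² · 17²; 86428 = 2² · 17 · 31 · 41; 828733 = 17 · 29 · 41²; 16337 = 17 · 31²
gcd takes min exponent of each prime: 17 = 17

17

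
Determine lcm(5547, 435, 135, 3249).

2613219435

5547 = 3 · 43²; 435 = 3 · 5 · 29; 135 = 3³ · 5; 3249 = 3² · 19²
lcm takes max exponent of each prime: 3³ · 5 · 19² · 29 · 43² = 2613219435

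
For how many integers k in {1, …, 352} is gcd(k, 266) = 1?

143

Prime factors of 266: 2, 7, 19. Count integers ≤ 352 divisible by none of them.
By inclusion–exclusion: 352 − ⌊352/2⌋ − ⌊352/7⌋ − ⌊352/19⌋ + ⌊352/14⌋ + ⌊352/38⌋ + ⌊352/133⌋ − ⌊352/266⌋ = 143.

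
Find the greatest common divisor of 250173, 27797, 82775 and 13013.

77

gcd(250173, 27797): 250173 = 9·27797 + 0 → 27797
gcd(27797, 82775): 82775 = 2·27797 + 27181; 27797 = 1·27181 + 616; 27181 = 44·616 + 77; 616 = 8·77 + 0 → 77
gcd(77, 13013): 13013 = 169·77 + 0 → 77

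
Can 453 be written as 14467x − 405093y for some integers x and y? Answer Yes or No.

gcd(14467, 405093): 405093 = 28·14467 + 17; 14467 = 851·17 + 0 → 17
17 does not divide 453, so a solution does not exist.

No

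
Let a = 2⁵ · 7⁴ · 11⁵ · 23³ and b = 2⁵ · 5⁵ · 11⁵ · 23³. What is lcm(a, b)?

470477754831700000

max exponent per prime: 2⁵ · 5⁵ · 7⁴ · 11⁵ · 23³ = 470477754831700000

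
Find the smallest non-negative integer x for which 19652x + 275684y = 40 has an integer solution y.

2974

Euclid: 275684 = 14·19652 + 556; 19652 = 35·556 + 192; 556 = 2·192 + 172; 192 = 1·172 + 20; 172 = 8·20 + 12; 20 = 1·12 + 8; 12 = 1·8 + 4; 8 = 2·4 + 0 → gcd = 4; 40 = 4·10.
Back-substitution yields 19652·(-27271) + 275684·(1944) = 4, so one solution is x = -27271·10 = -272710, y = 1944·10 = 19440.
Solutions in x differ by 275684/4 = 68921; the one in [0, 68921) is -272710 mod 68921 = 2974.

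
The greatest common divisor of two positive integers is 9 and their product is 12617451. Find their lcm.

gcd·lcm = product, so lcm = 12617451/9 = 1401939.

1401939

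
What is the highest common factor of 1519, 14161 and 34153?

49

1519 = 7² · 31; 14161 = 7² · 17²; 34153 = 7² · 17 · 41
gcd takes min exponent of each prime: 7² = 49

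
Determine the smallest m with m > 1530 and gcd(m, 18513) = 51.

1581

Multiples of 51 above 1530: 51·31, 51·32, … . Need the cofactor coprime to 18513/51 = 363.
Checking s = 31, 32, … the first with gcd(s, 363) = 1 is s = 31, giving 1581.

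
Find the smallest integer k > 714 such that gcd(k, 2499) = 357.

1071

Multiples of 357 above 714: 357·3, 357·4, … . Need the cofactor coprime to 2499/357 = 7.
Checking s = 3, 4, … the first with gcd(s, 7) = 1 is s = 3, giving 1071.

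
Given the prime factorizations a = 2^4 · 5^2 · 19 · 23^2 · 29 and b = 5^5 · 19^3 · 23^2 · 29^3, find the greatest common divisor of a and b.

min exponent per shared prime: 5^2 · 19 · 23^2 · 29 = 7286975

7286975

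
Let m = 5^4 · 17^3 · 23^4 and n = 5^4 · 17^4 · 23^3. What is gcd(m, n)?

37360294375

min exponent per shared prime: 5^4 · 17^3 · 23^3 = 37360294375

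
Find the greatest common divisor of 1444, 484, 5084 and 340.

gcd(1444, 484): 1444 = 2·484 + 476; 484 = 1·476 + 8; 476 = 59·8 + 4; 8 = 2·4 + 0 → 4
gcd(4, 5084): 5084 = 1271·4 + 0 → 4
gcd(4, 340): 340 = 85·4 + 0 → 4

4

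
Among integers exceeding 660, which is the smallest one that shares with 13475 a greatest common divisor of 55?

715

Multiples of 55 above 660: 55·13, 55·14, … . Need the cofactor coprime to 13475/55 = 245.
Checking s = 13, 14, … the first with gcd(s, 245) = 1 is s = 13, giving 715.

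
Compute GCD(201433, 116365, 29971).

17

gcd(201433, 116365): 201433 = 1·116365 + 85068; 116365 = 1·85068 + 31297; 85068 = 2·31297 + 22474; 31297 = 1·22474 + 8823; 22474 = 2·8823 + 4828; 8823 = 1·4828 + 3995; 4828 = 1·3995 + 833; 3995 = 4·833 + 663; 833 = 1·663 + 170; 663 = 3·170 + 153; 170 = 1·153 + 17; 153 = 9·17 + 0 → 17
gcd(17, 29971): 29971 = 1763·17 + 0 → 17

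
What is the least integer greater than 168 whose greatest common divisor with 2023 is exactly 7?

gcd(x, 2023) = 7 forces 7 | x; write x = 7s. Then gcd(7s, 7·289) = 7·gcd(s, 289), so need gcd(s, 289) = 1.
7s > 168 gives s ≥ 25. The least s ≥ 25 coprime to 289 is 25, so x = 7·25 = 175.

175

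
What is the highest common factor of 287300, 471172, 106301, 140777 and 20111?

gcd(287300, 471172): 471172 = 1·287300 + 183872; 287300 = 1·183872 + 103428; 183872 = 1·103428 + 80444; 103428 = 1·80444 + 22984; 80444 = 3·22984 + 11492; 22984 = 2·11492 + 0 → 11492
gcd(11492, 106301): 106301 = 9·11492 + 2873; 11492 = 4·2873 + 0 → 2873
gcd(2873, 140777): 140777 = 49·2873 + 0 → 2873
gcd(2873, 20111): 20111 = 7·2873 + 0 → 2873

2873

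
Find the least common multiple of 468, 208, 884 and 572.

350064

lcm(468, 208) = 468·208/gcd = 97344/52 = 1872
lcm(1872, 884) = 1872·884/gcd = 1654848/52 = 31824
lcm(31824, 572) = 31824·572/gcd = 18203328/52 = 350064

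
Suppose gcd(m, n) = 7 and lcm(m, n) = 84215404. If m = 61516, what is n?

9583

Using mn = gcd(m,n)·lcm(m,n) = 7·84215404 = 589507828, we get n = 589507828/61516 = 9583.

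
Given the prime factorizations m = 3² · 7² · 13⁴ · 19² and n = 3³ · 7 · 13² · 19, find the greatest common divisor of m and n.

min exponent per shared prime: 3² · 7 · 13² · 19 = 202293

202293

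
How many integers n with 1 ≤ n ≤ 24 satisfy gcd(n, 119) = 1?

Prime factors of 119: 7, 17. Count integers ≤ 24 divisible by none of them.
By inclusion–exclusion: 24 − ⌊24/7⌋ − ⌊24/17⌋ + ⌊24/119⌋ = 20.

20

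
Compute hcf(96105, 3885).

15

Euclid: 96105 = 24·3885 + 2865; 3885 = 1·2865 + 1020; 2865 = 2·1020 + 825; 1020 = 1·825 + 195; 825 = 4·195 + 45; 195 = 4·45 + 15; 45 = 3·15 + 0. Last nonzero remainder: 15.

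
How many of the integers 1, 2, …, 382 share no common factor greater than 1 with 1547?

285

Prime factors of 1547: 7, 13, 17. Count integers ≤ 382 divisible by none of them.
By inclusion–exclusion: 382 − ⌊382/7⌋ − ⌊382/13⌋ − ⌊382/17⌋ + ⌊382/91⌋ + ⌊382/119⌋ + ⌊382/221⌋ − ⌊382/1547⌋ = 285.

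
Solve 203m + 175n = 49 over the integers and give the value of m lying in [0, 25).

Euclid: 203 = 1·175 + 28; 175 = 6·28 + 7; 28 = 4·7 + 0 → gcd = 7; 49 = 7·7.
Back-substitution yields 203·(-6) + 175·(7) = 7, so one solution is m = -6·7 = -42, n = 7·7 = 49.
Solutions in m differ by 175/7 = 25; the one in [0, 25) is -42 mod 25 = 8.

8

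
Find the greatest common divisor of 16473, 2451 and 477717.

16473 = 3 · 17² · 19; 2451 = 3 · 19 · 43; 477717 = 3 · 17² · 19 · 29
gcd takes min exponent of each prime: 3 · 19 = 57

57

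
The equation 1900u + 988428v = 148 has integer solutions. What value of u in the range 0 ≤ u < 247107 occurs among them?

gcd(1900, 988428) = 4 (Euclid: 988428 = 520·1900 + 428; 1900 = 4·428 + 188; 428 = 2·188 + 52; 188 = 3·52 + 32; 52 = 1·32 + 20; 32 = 1·20 + 12; 20 = 1·12 + 8; 12 = 1·8 + 4; 8 = 2·4 + 0), and 4 | 148.
Extended Euclid: 1900·(94681) + 988428·(-182) = 4. Scale by 37: u₀ = 3503197.
General solution u = u₀ + 247107t; reducing mod 247107 gives u = 43699 (and v = -84).

43699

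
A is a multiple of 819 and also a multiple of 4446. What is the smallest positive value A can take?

gcd first: 4446 = 5·819 + 351; 819 = 2·351 + 117; 351 = 3·117 + 0 → gcd = 117
lcm = 819·4446/gcd = 3641274/117 = 31122

31122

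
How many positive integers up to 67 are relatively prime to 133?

Prime factors of 133: 7, 19. Count integers ≤ 67 divisible by none of them.
By inclusion–exclusion: 67 − ⌊67/7⌋ − ⌊67/19⌋ + ⌊67/133⌋ = 55.

55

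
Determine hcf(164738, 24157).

164738 = 2 · 7² · 41²
24157 = 7² · 17 · 29
Common: 7² = 49

49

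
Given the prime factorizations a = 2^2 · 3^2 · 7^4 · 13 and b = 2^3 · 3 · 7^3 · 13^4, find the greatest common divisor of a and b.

53508

min exponent per shared prime: 2^2 · 3 · 7^3 · 13 = 53508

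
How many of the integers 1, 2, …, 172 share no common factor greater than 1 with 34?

81

34 = 2·17. Inclusion–exclusion on these primes:
172 − ⌊172/2⌋ − ⌊172/17⌋ + ⌊172/34⌋ = 81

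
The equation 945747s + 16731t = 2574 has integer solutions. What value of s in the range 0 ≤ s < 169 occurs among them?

156

gcd(945747, 16731) = 99 (Euclid: 945747 = 56·16731 + 8811; 16731 = 1·8811 + 7920; 8811 = 1·7920 + 891; 7920 = 8·891 + 792; 891 = 1·792 + 99; 792 = 8·99 + 0), and 99 | 2574.
Extended Euclid: 945747·(19) + 16731·(-1074) = 99. Scale by 26: s₀ = 494.
General solution s = s₀ + 169k; reducing mod 169 gives s = 156 (and t = -8818).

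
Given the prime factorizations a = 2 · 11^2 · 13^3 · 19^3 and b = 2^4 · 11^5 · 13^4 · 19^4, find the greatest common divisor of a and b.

3646751966

min exponent per shared prime: 2 · 11^2 · 13^3 · 19^3 = 3646751966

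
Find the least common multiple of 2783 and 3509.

gcd first: 3509 = 1·2783 + 726; 2783 = 3·726 + 605; 726 = 1·605 + 121; 605 = 5·121 + 0 → gcd = 121
lcm = 2783·3509/gcd = 9765547/121 = 80707

80707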